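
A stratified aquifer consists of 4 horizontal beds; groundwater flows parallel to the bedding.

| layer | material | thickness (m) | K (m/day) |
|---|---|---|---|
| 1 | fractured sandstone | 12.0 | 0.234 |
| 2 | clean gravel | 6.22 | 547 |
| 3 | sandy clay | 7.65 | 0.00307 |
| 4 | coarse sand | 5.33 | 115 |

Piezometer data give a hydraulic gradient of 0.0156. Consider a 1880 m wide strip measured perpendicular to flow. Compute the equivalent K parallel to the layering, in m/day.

Flow is parallel to layering, so each bed carries its own Darcy discharge and the transmissivities add.
Σ(K_i·b_i) = 0.234×12.0 + 547×6.22 + 0.00307×7.65 + 115×5.33 = 4018 m²/day.
Total thickness b = 31.20 m, so K_eq = Σ(K_i·b_i)/b = 128.8 m/day.

129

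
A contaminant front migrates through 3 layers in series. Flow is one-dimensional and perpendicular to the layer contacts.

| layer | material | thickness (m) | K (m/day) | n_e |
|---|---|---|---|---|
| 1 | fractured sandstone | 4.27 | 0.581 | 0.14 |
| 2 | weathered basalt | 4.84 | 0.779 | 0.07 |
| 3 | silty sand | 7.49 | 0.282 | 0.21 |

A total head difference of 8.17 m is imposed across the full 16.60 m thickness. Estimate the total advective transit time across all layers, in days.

12.3

With flow normal to the layers, continuity requires the same specific discharge q through every layer.
Σ(b_i/K_i) = 4.27/0.581 + 4.84/0.779 + 7.49/0.282 = 40.12 d.
q = Δh / Σ(b_i/K_i) = 8.17 / 40.12 = 0.2036 m/day.
In each layer the seepage velocity is v_i = q/n_i, so the layer transit time is t_i = b_i·n_i / q:
  layer 1 (fractured sandstone): t_1 = 4.27 × 0.14 / 0.2036 = 2.936 d
  layer 2 (weathered basalt): t_2 = 4.84 × 0.07 / 0.2036 = 1.664 d
  layer 3 (silty sand): t_3 = 7.49 × 0.21 / 0.2036 = 7.724 d
Total t = Σ t_i = 12.32 days.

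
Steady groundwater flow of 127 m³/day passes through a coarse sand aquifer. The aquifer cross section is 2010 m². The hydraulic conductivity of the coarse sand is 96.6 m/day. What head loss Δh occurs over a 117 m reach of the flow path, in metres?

From Q = K·A·i, i = Q / (K·A) = 127 / (96.60 × 2010) = 0.0006541.
Head loss Δh = i · L = 0.0006541 × 117 = 0.07653 m.

0.0765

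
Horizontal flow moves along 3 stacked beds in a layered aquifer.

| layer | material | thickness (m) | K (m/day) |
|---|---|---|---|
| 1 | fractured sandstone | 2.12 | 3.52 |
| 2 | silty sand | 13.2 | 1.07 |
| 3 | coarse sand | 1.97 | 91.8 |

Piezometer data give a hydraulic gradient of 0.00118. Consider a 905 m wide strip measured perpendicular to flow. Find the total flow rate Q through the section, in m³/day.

216

Flow is parallel to layering, so each bed carries its own Darcy discharge and the transmissivities add.
Σ(K_i·b_i) = 3.52×2.12 + 1.07×13.2 + 91.8×1.97 = 202.4 m²/day.
Hydraulic gradient i = 0.00118.
Q = Σ(K_i·b_i) · W · i = 202.4 × 905 × 0.001180 = 216.2 m³/day.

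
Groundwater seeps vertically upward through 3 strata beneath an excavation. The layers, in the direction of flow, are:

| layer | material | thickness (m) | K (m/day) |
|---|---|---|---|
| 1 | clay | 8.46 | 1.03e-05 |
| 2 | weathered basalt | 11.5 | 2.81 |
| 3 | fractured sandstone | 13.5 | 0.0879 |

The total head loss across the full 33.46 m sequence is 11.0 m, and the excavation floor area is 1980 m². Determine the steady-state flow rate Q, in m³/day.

Flow is perpendicular to layering, so the layers act in series and the equivalent K is the thickness-weighted harmonic mean.
Total thickness L = 8.46 + 11.5 + 13.5 = 33.46 m.
Σ(b_i/K_i) = 8.46/1.03e-05 + 11.5/2.81 + 13.5/0.0879 = 8.215e+05 d.
K_eq = L / Σ(b_i/K_i) = 33.46 / 8.215e+05 = 4.073e-05 m/day.
Q = K_eq · A · (Δh/L) = 4.073e-05 × 1980 × (11.0/33.46) = 0.02651 m³/day.

0.0265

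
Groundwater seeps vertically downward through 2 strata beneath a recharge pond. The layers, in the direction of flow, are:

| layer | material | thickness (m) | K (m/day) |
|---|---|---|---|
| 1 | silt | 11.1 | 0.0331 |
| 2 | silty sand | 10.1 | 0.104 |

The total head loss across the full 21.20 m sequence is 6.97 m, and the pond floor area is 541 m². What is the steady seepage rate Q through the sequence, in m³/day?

Flow is perpendicular to layering, so the layers act in series and the equivalent K is the thickness-weighted harmonic mean.
Total thickness L = 11.1 + 10.1 = 21.20 m.
Σ(b_i/K_i) = 11.1/0.0331 + 10.1/0.104 = 432.5 d.
K_eq = L / Σ(b_i/K_i) = 21.20 / 432.5 = 0.04902 m/day.
Q = K_eq · A · (Δh/L) = 0.04902 × 541 × (6.97/21.20) = 8.719 m³/day.

8.72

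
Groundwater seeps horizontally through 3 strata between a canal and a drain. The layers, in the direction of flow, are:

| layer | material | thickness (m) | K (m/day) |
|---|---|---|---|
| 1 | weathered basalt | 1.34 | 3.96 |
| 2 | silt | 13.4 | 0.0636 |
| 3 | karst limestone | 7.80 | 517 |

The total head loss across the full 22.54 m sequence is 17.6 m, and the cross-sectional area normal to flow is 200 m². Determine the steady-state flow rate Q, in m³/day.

16.7

Flow is perpendicular to layering, so the layers act in series and the equivalent K is the thickness-weighted harmonic mean.
Total thickness L = 1.34 + 13.4 + 7.80 = 22.54 m.
Σ(b_i/K_i) = 1.34/3.96 + 13.4/0.0636 + 7.80/517 = 211.0 d.
K_eq = L / Σ(b_i/K_i) = 22.54 / 211.0 = 0.1068 m/day.
Q = K_eq · A · (Δh/L) = 0.1068 × 200 × (17.6/22.54) = 16.68 m³/day.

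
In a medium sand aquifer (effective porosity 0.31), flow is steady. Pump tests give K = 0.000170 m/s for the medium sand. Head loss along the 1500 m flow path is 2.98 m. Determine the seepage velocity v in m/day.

0.0941

Convert K: 0.000170 m/s × 86400 = 14.69 m/day.
Hydraulic gradient i = Δh / L = 2.98 / 1500 = 0.001987.
Darcy flux q = K · i = 14.69 × 0.001987 = 0.02918 m/day.
Seepage velocity v = q / n_e = 0.02918 / 0.31 = 0.09413 m/day.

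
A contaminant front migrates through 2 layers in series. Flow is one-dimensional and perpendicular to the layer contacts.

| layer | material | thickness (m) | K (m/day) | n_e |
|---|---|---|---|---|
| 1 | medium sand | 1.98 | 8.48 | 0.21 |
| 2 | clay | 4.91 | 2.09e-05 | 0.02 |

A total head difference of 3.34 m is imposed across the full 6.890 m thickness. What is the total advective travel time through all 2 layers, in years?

99.0

With flow normal to the layers, continuity requires the same specific discharge q through every layer.
Σ(b_i/K_i) = 1.98/8.48 + 4.91/2.09e-05 = 2.349e+05 d.
q = Δh / Σ(b_i/K_i) = 3.34 / 2.349e+05 = 1.422e-05 m/day.
In each layer the seepage velocity is v_i = q/n_i, so the layer transit time is t_i = b_i·n_i / q:
  layer 1 (medium sand): t_1 = 1.98 × 0.21 / 1.422e-05 = 29246 d
  layer 2 (clay): t_2 = 4.91 × 0.02 / 1.422e-05 = 6907 d
Total t = Σ t_i = 36154 days = 98.98 years.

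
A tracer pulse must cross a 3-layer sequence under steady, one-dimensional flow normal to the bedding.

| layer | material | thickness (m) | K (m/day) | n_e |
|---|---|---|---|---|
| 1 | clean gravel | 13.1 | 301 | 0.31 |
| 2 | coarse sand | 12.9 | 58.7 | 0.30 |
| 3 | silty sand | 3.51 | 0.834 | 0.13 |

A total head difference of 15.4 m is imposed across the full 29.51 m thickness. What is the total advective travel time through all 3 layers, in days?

With flow normal to the layers, continuity requires the same specific discharge q through every layer.
Σ(b_i/K_i) = 13.1/301 + 12.9/58.7 + 3.51/0.834 = 4.472 d.
q = Δh / Σ(b_i/K_i) = 15.4 / 4.472 = 3.444 m/day.
In each layer the seepage velocity is v_i = q/n_i, so the layer transit time is t_i = b_i·n_i / q:
  layer 1 (clean gravel): t_1 = 13.1 × 0.31 / 3.444 = 1.179 d
  layer 2 (coarse sand): t_2 = 12.9 × 0.30 / 3.444 = 1.124 d
  layer 3 (silty sand): t_3 = 3.51 × 0.13 / 3.444 = 0.1325 d
Total t = Σ t_i = 2.436 days.

2.44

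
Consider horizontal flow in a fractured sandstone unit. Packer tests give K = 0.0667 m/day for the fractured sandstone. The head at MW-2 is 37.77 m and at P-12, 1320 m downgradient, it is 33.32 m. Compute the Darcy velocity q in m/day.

Hydraulic gradient i = (37.77 − 33.32) / 1320 = 4.45 / 1320 = 0.003371.
Specific discharge q = K · i = 0.06670 × 0.003371 = 0.0002249 m/day.

0.000225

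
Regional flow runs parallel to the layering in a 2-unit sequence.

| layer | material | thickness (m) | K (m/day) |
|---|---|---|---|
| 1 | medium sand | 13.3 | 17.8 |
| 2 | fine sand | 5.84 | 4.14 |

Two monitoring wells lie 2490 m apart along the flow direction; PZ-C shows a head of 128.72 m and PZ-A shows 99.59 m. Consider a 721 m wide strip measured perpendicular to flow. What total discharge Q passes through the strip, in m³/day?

2200

Flow is parallel to layering, so each bed carries its own Darcy discharge and the transmissivities add.
Σ(K_i·b_i) = 17.8×13.3 + 4.14×5.84 = 260.9 m²/day.
Hydraulic gradient i = (128.72 − 99.59) / 2490 = 29.13 / 2490 = 0.01170.
Q = Σ(K_i·b_i) · W · i = 260.9 × 721 × 0.01170 = 2201 m³/day.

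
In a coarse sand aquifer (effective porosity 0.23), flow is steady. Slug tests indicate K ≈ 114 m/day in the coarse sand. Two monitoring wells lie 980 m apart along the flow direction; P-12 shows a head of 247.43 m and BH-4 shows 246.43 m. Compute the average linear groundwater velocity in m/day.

Hydraulic gradient i = (247.43 − 246.43) / 980 = 1 / 980 = 0.001020.
Darcy flux q = K · i = 114.0 × 0.001020 = 0.1163 m/day.
Seepage velocity v = q / n_e = 0.1163 / 0.23 = 0.5058 m/day.

0.506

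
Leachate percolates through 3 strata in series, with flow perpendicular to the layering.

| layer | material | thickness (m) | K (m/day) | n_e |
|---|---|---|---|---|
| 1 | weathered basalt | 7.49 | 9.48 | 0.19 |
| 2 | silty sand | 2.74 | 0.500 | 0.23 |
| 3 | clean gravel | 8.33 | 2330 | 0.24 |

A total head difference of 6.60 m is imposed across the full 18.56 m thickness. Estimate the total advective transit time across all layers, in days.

With flow normal to the layers, continuity requires the same specific discharge q through every layer.
Σ(b_i/K_i) = 7.49/9.48 + 2.74/0.500 + 8.33/2330 = 6.274 d.
q = Δh / Σ(b_i/K_i) = 6.60 / 6.274 = 1.052 m/day.
In each layer the seepage velocity is v_i = q/n_i, so the layer transit time is t_i = b_i·n_i / q:
  layer 1 (weathered basalt): t_1 = 7.49 × 0.19 / 1.052 = 1.353 d
  layer 2 (silty sand): t_2 = 2.74 × 0.23 / 1.052 = 0.5990 d
  layer 3 (clean gravel): t_3 = 8.33 × 0.24 / 1.052 = 1.900 d
Total t = Σ t_i = 3.852 days.

3.85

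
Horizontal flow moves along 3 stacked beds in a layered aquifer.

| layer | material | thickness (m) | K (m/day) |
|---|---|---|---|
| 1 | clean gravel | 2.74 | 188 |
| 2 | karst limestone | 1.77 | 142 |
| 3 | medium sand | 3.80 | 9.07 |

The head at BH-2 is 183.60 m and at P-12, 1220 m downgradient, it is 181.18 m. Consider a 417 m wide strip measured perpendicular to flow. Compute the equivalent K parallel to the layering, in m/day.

Flow is parallel to layering, so each bed carries its own Darcy discharge and the transmissivities add.
Σ(K_i·b_i) = 188×2.74 + 142×1.77 + 9.07×3.80 = 800.9 m²/day.
Total thickness b = 8.310 m, so K_eq = Σ(K_i·b_i)/b = 96.38 m/day.

96.4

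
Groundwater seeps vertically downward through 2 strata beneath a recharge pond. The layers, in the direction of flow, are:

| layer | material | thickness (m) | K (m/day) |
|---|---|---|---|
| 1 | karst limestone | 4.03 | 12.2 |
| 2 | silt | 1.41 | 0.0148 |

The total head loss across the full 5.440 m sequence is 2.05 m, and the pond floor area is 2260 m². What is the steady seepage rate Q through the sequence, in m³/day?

Flow is perpendicular to layering, so the layers act in series and the equivalent K is the thickness-weighted harmonic mean.
Total thickness L = 4.03 + 1.41 = 5.440 m.
Σ(b_i/K_i) = 4.03/12.2 + 1.41/0.0148 = 95.60 d.
K_eq = L / Σ(b_i/K_i) = 5.440 / 95.60 = 0.05690 m/day.
Q = K_eq · A · (Δh/L) = 0.05690 × 2260 × (2.05/5.440) = 48.46 m³/day.

48.5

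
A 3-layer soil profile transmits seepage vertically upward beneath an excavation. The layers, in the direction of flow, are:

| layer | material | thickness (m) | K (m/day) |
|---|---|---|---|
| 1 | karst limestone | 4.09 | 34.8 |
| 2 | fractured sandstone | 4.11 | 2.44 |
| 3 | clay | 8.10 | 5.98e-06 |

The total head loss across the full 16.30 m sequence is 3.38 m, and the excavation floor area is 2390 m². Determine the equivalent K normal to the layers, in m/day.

Flow is perpendicular to layering, so the layers act in series and the equivalent K is the thickness-weighted harmonic mean.
Total thickness L = 4.09 + 4.11 + 8.10 = 16.30 m.
Σ(b_i/K_i) = 4.09/34.8 + 4.11/2.44 + 8.10/5.98e-06 = 1.355e+06 d.
K_eq = L / Σ(b_i/K_i) = 16.30 / 1.355e+06 = 1.203e-05 m/day.

1.20e-05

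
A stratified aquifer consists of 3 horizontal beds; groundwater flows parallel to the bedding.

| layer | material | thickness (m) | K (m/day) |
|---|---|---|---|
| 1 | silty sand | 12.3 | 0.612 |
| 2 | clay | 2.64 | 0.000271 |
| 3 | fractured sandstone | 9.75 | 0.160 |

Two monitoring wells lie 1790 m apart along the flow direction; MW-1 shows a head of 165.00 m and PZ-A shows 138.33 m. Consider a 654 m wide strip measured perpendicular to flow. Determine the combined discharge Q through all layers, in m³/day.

88.6

Flow is parallel to layering, so each bed carries its own Darcy discharge and the transmissivities add.
Σ(K_i·b_i) = 0.612×12.3 + 0.000271×2.64 + 0.160×9.75 = 9.088 m²/day.
Hydraulic gradient i = (165.00 − 138.33) / 1790 = 26.67 / 1790 = 0.01490.
Q = Σ(K_i·b_i) · W · i = 9.088 × 654 × 0.01490 = 88.56 m³/day.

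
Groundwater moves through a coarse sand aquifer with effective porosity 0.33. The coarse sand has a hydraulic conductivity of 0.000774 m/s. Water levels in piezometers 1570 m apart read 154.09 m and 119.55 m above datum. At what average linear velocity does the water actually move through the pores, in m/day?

4.46

Convert K: 0.000774 m/s × 86400 = 66.87 m/day.
Hydraulic gradient i = (154.09 − 119.55) / 1570 = 34.54 / 1570 = 0.02200.
Darcy flux q = K · i = 66.87 × 0.02200 = 1.471 m/day.
Seepage velocity v = q / n_e = 1.471 / 0.33 = 4.458 m/day.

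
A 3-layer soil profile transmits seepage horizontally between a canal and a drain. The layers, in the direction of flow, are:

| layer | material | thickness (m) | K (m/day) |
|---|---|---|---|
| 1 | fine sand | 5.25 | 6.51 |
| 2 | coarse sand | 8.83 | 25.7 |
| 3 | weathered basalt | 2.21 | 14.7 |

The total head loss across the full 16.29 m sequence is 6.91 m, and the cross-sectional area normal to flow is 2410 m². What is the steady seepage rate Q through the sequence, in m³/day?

Flow is perpendicular to layering, so the layers act in series and the equivalent K is the thickness-weighted harmonic mean.
Total thickness L = 5.25 + 8.83 + 2.21 = 16.29 m.
Σ(b_i/K_i) = 5.25/6.51 + 8.83/25.7 + 2.21/14.7 = 1.300 d.
K_eq = L / Σ(b_i/K_i) = 16.29 / 1.300 = 12.53 m/day.
Q = K_eq · A · (Δh/L) = 12.53 × 2410 × (6.91/16.29) = 12806 m³/day.

12800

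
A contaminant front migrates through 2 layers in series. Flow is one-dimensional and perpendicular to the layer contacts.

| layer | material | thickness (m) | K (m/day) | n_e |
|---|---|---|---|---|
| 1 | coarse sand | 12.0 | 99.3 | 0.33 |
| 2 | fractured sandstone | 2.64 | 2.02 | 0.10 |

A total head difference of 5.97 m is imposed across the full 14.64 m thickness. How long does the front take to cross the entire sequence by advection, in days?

1.01

With flow normal to the layers, continuity requires the same specific discharge q through every layer.
Σ(b_i/K_i) = 12.0/99.3 + 2.64/2.02 = 1.428 d.
q = Δh / Σ(b_i/K_i) = 5.97 / 1.428 = 4.181 m/day.
In each layer the seepage velocity is v_i = q/n_i, so the layer transit time is t_i = b_i·n_i / q:
  layer 1 (coarse sand): t_1 = 12.0 × 0.33 / 4.181 = 0.9471 d
  layer 2 (fractured sandstone): t_2 = 2.64 × 0.10 / 4.181 = 0.06314 d
Total t = Σ t_i = 1.010 days.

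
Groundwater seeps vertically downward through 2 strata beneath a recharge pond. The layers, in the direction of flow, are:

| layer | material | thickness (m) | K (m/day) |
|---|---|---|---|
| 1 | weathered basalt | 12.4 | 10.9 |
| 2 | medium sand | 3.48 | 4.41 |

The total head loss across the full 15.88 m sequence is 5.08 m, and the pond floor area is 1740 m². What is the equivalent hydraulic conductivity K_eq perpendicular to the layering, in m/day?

8.24

Flow is perpendicular to layering, so the layers act in series and the equivalent K is the thickness-weighted harmonic mean.
Total thickness L = 12.4 + 3.48 = 15.88 m.
Σ(b_i/K_i) = 12.4/10.9 + 3.48/4.41 = 1.927 d.
K_eq = L / Σ(b_i/K_i) = 15.88 / 1.927 = 8.242 m/day.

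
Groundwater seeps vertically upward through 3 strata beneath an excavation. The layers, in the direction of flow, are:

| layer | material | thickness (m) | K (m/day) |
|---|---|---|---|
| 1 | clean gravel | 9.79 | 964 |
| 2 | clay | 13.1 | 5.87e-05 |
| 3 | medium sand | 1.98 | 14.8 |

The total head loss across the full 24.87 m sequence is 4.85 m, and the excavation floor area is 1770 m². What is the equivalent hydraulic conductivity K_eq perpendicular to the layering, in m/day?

Flow is perpendicular to layering, so the layers act in series and the equivalent K is the thickness-weighted harmonic mean.
Total thickness L = 9.79 + 13.1 + 1.98 = 24.87 m.
Σ(b_i/K_i) = 9.79/964 + 13.1/5.87e-05 + 1.98/14.8 = 2.232e+05 d.
K_eq = L / Σ(b_i/K_i) = 24.87 / 2.232e+05 = 0.0001114 m/day.

0.000111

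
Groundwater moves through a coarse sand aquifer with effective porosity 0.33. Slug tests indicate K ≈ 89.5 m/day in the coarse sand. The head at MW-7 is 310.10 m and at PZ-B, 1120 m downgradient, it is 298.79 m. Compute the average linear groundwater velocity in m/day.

Hydraulic gradient i = (310.10 − 298.79) / 1120 = 11.31 / 1120 = 0.01010.
Darcy flux q = K · i = 89.50 × 0.01010 = 0.9038 m/day.
Seepage velocity v = q / n_e = 0.9038 / 0.33 = 2.739 m/day.

2.74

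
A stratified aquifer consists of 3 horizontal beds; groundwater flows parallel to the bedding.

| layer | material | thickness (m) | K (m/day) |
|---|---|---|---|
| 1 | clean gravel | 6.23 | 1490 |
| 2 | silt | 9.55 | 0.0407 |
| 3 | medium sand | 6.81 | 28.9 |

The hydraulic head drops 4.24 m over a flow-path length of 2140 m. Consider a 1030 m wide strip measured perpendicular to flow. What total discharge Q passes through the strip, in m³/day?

19300

Flow is parallel to layering, so each bed carries its own Darcy discharge and the transmissivities add.
Σ(K_i·b_i) = 1490×6.23 + 0.0407×9.55 + 28.9×6.81 = 9480 m²/day.
Hydraulic gradient i = Δh / L = 4.24 / 2140 = 0.001981.
Q = Σ(K_i·b_i) · W · i = 9480 × 1030 × 0.001981 = 19346 m³/day.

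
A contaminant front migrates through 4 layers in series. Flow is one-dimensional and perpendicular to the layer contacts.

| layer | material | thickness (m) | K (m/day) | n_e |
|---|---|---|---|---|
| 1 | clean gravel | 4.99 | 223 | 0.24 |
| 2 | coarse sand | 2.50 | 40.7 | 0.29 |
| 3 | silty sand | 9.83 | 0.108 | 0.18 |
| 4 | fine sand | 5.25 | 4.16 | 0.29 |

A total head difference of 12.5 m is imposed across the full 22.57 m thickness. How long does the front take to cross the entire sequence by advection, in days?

38.5

With flow normal to the layers, continuity requires the same specific discharge q through every layer.
Σ(b_i/K_i) = 4.99/223 + 2.50/40.7 + 9.83/0.108 + 5.25/4.16 = 92.36 d.
q = Δh / Σ(b_i/K_i) = 12.5 / 92.36 = 0.1353 m/day.
In each layer the seepage velocity is v_i = q/n_i, so the layer transit time is t_i = b_i·n_i / q:
  layer 1 (clean gravel): t_1 = 4.99 × 0.24 / 0.1353 = 8.849 d
  layer 2 (coarse sand): t_2 = 2.50 × 0.29 / 0.1353 = 5.357 d
  layer 3 (silty sand): t_3 = 9.83 × 0.18 / 0.1353 = 13.07 d
  layer 4 (fine sand): t_4 = 5.25 × 0.29 / 0.1353 = 11.25 d
Total t = Σ t_i = 38.53 days.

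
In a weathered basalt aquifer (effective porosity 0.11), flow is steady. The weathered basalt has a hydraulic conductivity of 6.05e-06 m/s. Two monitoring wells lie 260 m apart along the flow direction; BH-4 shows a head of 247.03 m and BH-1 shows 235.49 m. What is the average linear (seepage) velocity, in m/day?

0.211

Convert K: 6.05e-06 m/s × 86400 = 0.5227 m/day.
Hydraulic gradient i = (247.03 − 235.49) / 260 = 11.54 / 260 = 0.04438.
Darcy flux q = K · i = 0.5227 × 0.04438 = 0.02320 m/day.
Seepage velocity v = q / n_e = 0.02320 / 0.11 = 0.2109 m/day.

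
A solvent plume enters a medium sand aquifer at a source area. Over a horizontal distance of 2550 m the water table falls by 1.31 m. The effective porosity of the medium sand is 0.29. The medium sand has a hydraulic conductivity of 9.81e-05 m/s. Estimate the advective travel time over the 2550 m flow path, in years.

Convert K: 9.81e-05 m/s × 86400 = 8.476 m/day.
Hydraulic gradient i = Δh / L = 1.31 / 2550 = 0.0005137.
Darcy flux q = K · i = 8.476 × 0.0005137 = 0.004354 m/day.
Seepage velocity v = q / n_e = 0.004354 / 0.29 = 0.01501 m/day.
Travel time t = L / v = 2550 / 0.01501 = 1.698e+05 days = 465.0 years.

465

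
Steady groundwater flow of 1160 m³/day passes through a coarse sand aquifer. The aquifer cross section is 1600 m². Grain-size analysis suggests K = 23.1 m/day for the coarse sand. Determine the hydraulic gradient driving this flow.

0.0314

From Q = K·A·i, i = Q / (K·A) = 1160 / (23.10 × 1600) = 0.03139.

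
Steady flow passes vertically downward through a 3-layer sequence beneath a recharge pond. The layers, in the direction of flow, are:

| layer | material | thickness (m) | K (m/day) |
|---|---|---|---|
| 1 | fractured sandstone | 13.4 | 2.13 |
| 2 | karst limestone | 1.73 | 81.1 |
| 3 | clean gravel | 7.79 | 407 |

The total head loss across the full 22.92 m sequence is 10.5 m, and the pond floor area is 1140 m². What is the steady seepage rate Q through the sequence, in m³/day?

Flow is perpendicular to layering, so the layers act in series and the equivalent K is the thickness-weighted harmonic mean.
Total thickness L = 13.4 + 1.73 + 7.79 = 22.92 m.
Σ(b_i/K_i) = 13.4/2.13 + 1.73/81.1 + 7.79/407 = 6.332 d.
K_eq = L / Σ(b_i/K_i) = 22.92 / 6.332 = 3.620 m/day.
Q = K_eq · A · (Δh/L) = 3.620 × 1140 × (10.5/22.92) = 1891 m³/day.

1890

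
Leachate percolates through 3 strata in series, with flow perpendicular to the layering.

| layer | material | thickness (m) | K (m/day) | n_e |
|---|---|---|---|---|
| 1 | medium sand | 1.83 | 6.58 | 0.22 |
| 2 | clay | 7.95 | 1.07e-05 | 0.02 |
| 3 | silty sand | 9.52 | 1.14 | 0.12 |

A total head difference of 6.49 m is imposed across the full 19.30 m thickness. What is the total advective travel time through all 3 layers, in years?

534

With flow normal to the layers, continuity requires the same specific discharge q through every layer.
Σ(b_i/K_i) = 1.83/6.58 + 7.95/1.07e-05 + 9.52/1.14 = 7.430e+05 d.
q = Δh / Σ(b_i/K_i) = 6.49 / 7.430e+05 = 8.735e-06 m/day.
In each layer the seepage velocity is v_i = q/n_i, so the layer transit time is t_i = b_i·n_i / q:
  layer 1 (medium sand): t_1 = 1.83 × 0.22 / 8.735e-06 = 46091 d
  layer 2 (clay): t_2 = 7.95 × 0.02 / 8.735e-06 = 18203 d
  layer 3 (silty sand): t_3 = 9.52 × 0.12 / 8.735e-06 = 1.308e+05 d
Total t = Σ t_i = 1.951e+05 days = 534.1 years.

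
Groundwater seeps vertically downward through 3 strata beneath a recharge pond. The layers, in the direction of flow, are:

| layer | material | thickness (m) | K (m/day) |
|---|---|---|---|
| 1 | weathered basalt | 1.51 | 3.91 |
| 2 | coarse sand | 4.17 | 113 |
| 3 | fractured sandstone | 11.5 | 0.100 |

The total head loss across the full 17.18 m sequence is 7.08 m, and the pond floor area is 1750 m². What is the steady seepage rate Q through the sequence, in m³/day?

Flow is perpendicular to layering, so the layers act in series and the equivalent K is the thickness-weighted harmonic mean.
Total thickness L = 1.51 + 4.17 + 11.5 = 17.18 m.
Σ(b_i/K_i) = 1.51/3.91 + 4.17/113 + 11.5/0.100 = 115.4 d.
K_eq = L / Σ(b_i/K_i) = 17.18 / 115.4 = 0.1488 m/day.
Q = K_eq · A · (Δh/L) = 0.1488 × 1750 × (7.08/17.18) = 107.3 m³/day.

107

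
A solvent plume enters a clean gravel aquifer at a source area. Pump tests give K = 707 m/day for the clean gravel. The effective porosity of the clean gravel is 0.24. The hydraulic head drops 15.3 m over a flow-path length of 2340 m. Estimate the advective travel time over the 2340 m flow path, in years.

0.333

Hydraulic gradient i = Δh / L = 15.3 / 2340 = 0.006538.
Darcy flux q = K · i = 707.0 × 0.006538 = 4.623 m/day.
Seepage velocity v = q / n_e = 4.623 / 0.24 = 19.26 m/day.
Travel time t = L / v = 2340 / 19.26 = 121.5 days = 0.3326 years.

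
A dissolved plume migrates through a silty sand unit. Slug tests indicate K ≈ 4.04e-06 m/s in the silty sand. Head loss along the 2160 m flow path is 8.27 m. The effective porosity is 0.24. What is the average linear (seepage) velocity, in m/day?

0.00557

Convert K: 4.04e-06 m/s × 86400 = 0.3491 m/day.
Hydraulic gradient i = Δh / L = 8.27 / 2160 = 0.003829.
Darcy flux q = K · i = 0.3491 × 0.003829 = 0.001336 m/day.
Seepage velocity v = q / n_e = 0.001336 / 0.24 = 0.005568 m/day.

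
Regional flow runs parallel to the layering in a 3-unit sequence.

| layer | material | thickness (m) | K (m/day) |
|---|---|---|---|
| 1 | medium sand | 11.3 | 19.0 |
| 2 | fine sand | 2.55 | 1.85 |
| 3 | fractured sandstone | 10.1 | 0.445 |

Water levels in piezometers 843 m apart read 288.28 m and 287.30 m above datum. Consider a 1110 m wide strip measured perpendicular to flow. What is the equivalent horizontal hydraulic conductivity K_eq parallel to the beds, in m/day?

9.35

Flow is parallel to layering, so each bed carries its own Darcy discharge and the transmissivities add.
Σ(K_i·b_i) = 19.0×11.3 + 1.85×2.55 + 0.445×10.1 = 223.9 m²/day.
Total thickness b = 23.95 m, so K_eq = Σ(K_i·b_i)/b = 9.349 m/day.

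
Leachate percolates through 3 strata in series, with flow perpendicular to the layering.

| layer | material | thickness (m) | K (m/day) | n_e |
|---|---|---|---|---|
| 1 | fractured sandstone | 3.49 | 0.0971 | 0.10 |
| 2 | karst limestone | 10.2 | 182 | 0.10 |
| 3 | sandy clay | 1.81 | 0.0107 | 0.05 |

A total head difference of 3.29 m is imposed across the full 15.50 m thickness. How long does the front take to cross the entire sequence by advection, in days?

91.0

With flow normal to the layers, continuity requires the same specific discharge q through every layer.
Σ(b_i/K_i) = 3.49/0.0971 + 10.2/182 + 1.81/0.0107 = 205.2 d.
q = Δh / Σ(b_i/K_i) = 3.29 / 205.2 = 0.01604 m/day.
In each layer the seepage velocity is v_i = q/n_i, so the layer transit time is t_i = b_i·n_i / q:
  layer 1 (fractured sandstone): t_1 = 3.49 × 0.10 / 0.01604 = 21.76 d
  layer 2 (karst limestone): t_2 = 10.2 × 0.10 / 0.01604 = 63.60 d
  layer 3 (sandy clay): t_3 = 1.81 × 0.05 / 0.01604 = 5.643 d
Total t = Σ t_i = 91.01 days.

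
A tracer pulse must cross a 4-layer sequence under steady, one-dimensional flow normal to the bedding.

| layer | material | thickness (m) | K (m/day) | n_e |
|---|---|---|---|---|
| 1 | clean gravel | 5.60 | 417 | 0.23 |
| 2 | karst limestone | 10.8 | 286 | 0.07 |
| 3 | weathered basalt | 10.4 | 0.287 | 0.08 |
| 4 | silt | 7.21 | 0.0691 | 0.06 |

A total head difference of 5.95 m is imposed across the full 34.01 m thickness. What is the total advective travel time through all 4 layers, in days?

78.2

With flow normal to the layers, continuity requires the same specific discharge q through every layer.
Σ(b_i/K_i) = 5.60/417 + 10.8/286 + 10.4/0.287 + 7.21/0.0691 = 140.6 d.
q = Δh / Σ(b_i/K_i) = 5.95 / 140.6 = 0.04231 m/day.
In each layer the seepage velocity is v_i = q/n_i, so the layer transit time is t_i = b_i·n_i / q:
  layer 1 (clean gravel): t_1 = 5.60 × 0.23 / 0.04231 = 30.44 d
  layer 2 (karst limestone): t_2 = 10.8 × 0.07 / 0.04231 = 17.87 d
  layer 3 (weathered basalt): t_3 = 10.4 × 0.08 / 0.04231 = 19.66 d
  layer 4 (silt): t_4 = 7.21 × 0.06 / 0.04231 = 10.22 d
Total t = Σ t_i = 78.20 days.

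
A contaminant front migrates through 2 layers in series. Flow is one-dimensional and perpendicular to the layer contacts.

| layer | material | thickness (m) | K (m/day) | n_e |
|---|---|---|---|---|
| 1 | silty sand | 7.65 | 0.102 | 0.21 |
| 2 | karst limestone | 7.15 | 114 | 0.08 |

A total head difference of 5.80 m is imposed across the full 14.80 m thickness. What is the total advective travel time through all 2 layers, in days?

With flow normal to the layers, continuity requires the same specific discharge q through every layer.
Σ(b_i/K_i) = 7.65/0.102 + 7.15/114 = 75.06 d.
q = Δh / Σ(b_i/K_i) = 5.80 / 75.06 = 0.07727 m/day.
In each layer the seepage velocity is v_i = q/n_i, so the layer transit time is t_i = b_i·n_i / q:
  layer 1 (silty sand): t_1 = 7.65 × 0.21 / 0.07727 = 20.79 d
  layer 2 (karst limestone): t_2 = 7.15 × 0.08 / 0.07727 = 7.403 d
Total t = Σ t_i = 28.19 days.

28.2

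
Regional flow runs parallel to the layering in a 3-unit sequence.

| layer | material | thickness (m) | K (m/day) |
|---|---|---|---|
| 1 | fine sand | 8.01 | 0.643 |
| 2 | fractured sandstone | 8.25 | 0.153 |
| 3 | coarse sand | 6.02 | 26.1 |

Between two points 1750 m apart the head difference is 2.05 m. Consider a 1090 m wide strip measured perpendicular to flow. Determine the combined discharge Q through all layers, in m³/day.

209

Flow is parallel to layering, so each bed carries its own Darcy discharge and the transmissivities add.
Σ(K_i·b_i) = 0.643×8.01 + 0.153×8.25 + 26.1×6.02 = 163.5 m²/day.
Hydraulic gradient i = Δh / L = 2.05 / 1750 = 0.001171.
Q = Σ(K_i·b_i) · W · i = 163.5 × 1090 × 0.001171 = 208.8 m³/day.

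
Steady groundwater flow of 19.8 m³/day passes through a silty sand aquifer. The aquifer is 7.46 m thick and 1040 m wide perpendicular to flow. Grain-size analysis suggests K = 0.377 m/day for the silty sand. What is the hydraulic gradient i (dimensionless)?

0.00677

Cross-sectional area A = 1040 × 7.46 = 7758 m².
From Q = K·A·i, i = Q / (K·A) = 19.8 / (0.3770 × 7758) = 0.006769.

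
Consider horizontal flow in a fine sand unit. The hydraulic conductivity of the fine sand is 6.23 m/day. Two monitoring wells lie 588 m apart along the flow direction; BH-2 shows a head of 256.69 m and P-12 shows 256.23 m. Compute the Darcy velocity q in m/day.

0.00487

Hydraulic gradient i = (256.69 − 256.23) / 588 = 0.46 / 588 = 0.0007823.
Specific discharge q = K · i = 6.230 × 0.0007823 = 0.004874 m/day.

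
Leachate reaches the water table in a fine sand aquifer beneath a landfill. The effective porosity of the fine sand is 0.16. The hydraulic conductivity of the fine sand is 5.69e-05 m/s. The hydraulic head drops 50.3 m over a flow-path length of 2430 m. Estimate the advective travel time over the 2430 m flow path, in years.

10.5

Convert K: 5.69e-05 m/s × 86400 = 4.916 m/day.
Hydraulic gradient i = Δh / L = 50.3 / 2430 = 0.02070.
Darcy flux q = K · i = 4.916 × 0.02070 = 0.1018 m/day.
Seepage velocity v = q / n_e = 0.1018 / 0.16 = 0.6360 m/day.
Travel time t = L / v = 2430 / 0.6360 = 3821 days = 10.46 years.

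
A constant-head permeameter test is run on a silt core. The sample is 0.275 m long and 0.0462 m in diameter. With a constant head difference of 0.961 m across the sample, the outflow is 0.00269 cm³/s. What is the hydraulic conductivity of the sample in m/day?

0.0397

Cross-sectional area A = π·(d/2)² = π × (0.0462/2)² = 0.001676 m².
Convert discharge: 0.00269 cm³/s = 2.690e-09 m³/s.
Darcy's law rearranged: K = Q·L / (A·Δh) = 2.690e-09 × 0.275 / (0.001676 × 0.961) = 4.592e-07 m/s = 0.03967 m/day.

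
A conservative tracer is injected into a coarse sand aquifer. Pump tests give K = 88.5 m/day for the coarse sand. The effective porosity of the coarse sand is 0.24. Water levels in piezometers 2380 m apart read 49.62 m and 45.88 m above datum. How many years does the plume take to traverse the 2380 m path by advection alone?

11.2

Hydraulic gradient i = (49.62 − 45.88) / 2380 = 3.74 / 2380 = 0.001571.
Darcy flux q = K · i = 88.50 × 0.001571 = 0.1391 m/day.
Seepage velocity v = q / n_e = 0.1391 / 0.24 = 0.5795 m/day.
Travel time t = L / v = 2380 / 0.5795 = 4107 days = 11.25 years.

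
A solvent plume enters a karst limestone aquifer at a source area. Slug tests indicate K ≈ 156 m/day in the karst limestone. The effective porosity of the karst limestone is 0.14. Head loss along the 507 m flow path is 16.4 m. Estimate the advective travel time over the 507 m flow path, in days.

14.1

Hydraulic gradient i = Δh / L = 16.4 / 507 = 0.03235.
Darcy flux q = K · i = 156.0 × 0.03235 = 5.046 m/day.
Seepage velocity v = q / n_e = 5.046 / 0.14 = 36.04 m/day.
Travel time t = L / v = 507 / 36.04 = 14.07 days.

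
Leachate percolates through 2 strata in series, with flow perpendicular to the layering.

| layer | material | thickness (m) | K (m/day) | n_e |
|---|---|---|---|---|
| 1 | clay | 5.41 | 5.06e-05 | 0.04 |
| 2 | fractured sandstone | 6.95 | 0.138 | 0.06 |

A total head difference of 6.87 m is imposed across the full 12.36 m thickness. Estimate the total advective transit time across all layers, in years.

With flow normal to the layers, continuity requires the same specific discharge q through every layer.
Σ(b_i/K_i) = 5.41/5.06e-05 + 6.95/0.138 = 1.070e+05 d.
q = Δh / Σ(b_i/K_i) = 6.87 / 1.070e+05 = 6.423e-05 m/day.
In each layer the seepage velocity is v_i = q/n_i, so the layer transit time is t_i = b_i·n_i / q:
  layer 1 (clay): t_1 = 5.41 × 0.04 / 6.423e-05 = 3369 d
  layer 2 (fractured sandstone): t_2 = 6.95 × 0.06 / 6.423e-05 = 6493 d
Total t = Σ t_i = 9862 days = 27.00 years.

27.0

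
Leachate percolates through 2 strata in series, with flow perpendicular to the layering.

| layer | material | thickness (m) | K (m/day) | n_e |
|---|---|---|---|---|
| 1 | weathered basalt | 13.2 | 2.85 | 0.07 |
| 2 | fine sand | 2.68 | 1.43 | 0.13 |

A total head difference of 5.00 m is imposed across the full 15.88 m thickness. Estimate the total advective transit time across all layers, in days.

With flow normal to the layers, continuity requires the same specific discharge q through every layer.
Σ(b_i/K_i) = 13.2/2.85 + 2.68/1.43 = 6.506 d.
q = Δh / Σ(b_i/K_i) = 5.00 / 6.506 = 0.7686 m/day.
In each layer the seepage velocity is v_i = q/n_i, so the layer transit time is t_i = b_i·n_i / q:
  layer 1 (weathered basalt): t_1 = 13.2 × 0.07 / 0.7686 = 1.202 d
  layer 2 (fine sand): t_2 = 2.68 × 0.13 / 0.7686 = 0.4533 d
Total t = Σ t_i = 1.656 days.

1.66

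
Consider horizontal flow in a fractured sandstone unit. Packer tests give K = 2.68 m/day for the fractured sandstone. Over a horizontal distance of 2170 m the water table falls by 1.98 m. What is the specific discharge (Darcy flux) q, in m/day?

0.00245

Hydraulic gradient i = Δh / L = 1.98 / 2170 = 0.0009124.
Specific discharge q = K · i = 2.680 × 0.0009124 = 0.002445 m/day.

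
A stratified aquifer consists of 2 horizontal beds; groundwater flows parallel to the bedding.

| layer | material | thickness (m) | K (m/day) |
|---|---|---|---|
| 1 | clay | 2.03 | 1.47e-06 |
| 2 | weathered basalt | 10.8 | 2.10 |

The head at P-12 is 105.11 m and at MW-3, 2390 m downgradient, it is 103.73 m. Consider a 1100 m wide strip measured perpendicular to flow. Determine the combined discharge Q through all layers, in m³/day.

Flow is parallel to layering, so each bed carries its own Darcy discharge and the transmissivities add.
Σ(K_i·b_i) = 1.47e-06×2.03 + 2.10×10.8 = 22.68 m²/day.
Hydraulic gradient i = (105.11 − 103.73) / 2390 = 1.38 / 2390 = 0.0005774.
Q = Σ(K_i·b_i) · W · i = 22.68 × 1100 × 0.0005774 = 14.41 m³/day.

14.4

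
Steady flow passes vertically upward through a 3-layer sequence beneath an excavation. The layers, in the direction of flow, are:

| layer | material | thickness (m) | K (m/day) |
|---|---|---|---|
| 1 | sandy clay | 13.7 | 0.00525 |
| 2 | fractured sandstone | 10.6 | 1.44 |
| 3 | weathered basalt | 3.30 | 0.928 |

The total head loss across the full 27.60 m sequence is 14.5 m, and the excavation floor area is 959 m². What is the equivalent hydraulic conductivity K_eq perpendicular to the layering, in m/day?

0.0105

Flow is perpendicular to layering, so the layers act in series and the equivalent K is the thickness-weighted harmonic mean.
Total thickness L = 13.7 + 10.6 + 3.30 = 27.60 m.
Σ(b_i/K_i) = 13.7/0.00525 + 10.6/1.44 + 3.30/0.928 = 2620 d.
K_eq = L / Σ(b_i/K_i) = 27.60 / 2620 = 0.01053 m/day.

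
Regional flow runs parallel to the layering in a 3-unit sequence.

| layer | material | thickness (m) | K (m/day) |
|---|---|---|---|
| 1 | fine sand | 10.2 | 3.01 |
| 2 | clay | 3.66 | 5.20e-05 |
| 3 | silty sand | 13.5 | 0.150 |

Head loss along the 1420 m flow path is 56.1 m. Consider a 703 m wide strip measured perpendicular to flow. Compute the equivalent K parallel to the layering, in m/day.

Flow is parallel to layering, so each bed carries its own Darcy discharge and the transmissivities add.
Σ(K_i·b_i) = 3.01×10.2 + 5.20e-05×3.66 + 0.150×13.5 = 32.73 m²/day.
Total thickness b = 27.36 m, so K_eq = Σ(K_i·b_i)/b = 1.196 m/day.

1.20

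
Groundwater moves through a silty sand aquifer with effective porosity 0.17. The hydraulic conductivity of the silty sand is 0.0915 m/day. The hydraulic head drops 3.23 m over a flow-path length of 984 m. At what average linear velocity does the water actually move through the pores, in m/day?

Hydraulic gradient i = Δh / L = 3.23 / 984 = 0.003283.
Darcy flux q = K · i = 0.09150 × 0.003283 = 0.0003004 m/day.
Seepage velocity v = q / n_e = 0.0003004 / 0.17 = 0.001767 m/day.

0.00177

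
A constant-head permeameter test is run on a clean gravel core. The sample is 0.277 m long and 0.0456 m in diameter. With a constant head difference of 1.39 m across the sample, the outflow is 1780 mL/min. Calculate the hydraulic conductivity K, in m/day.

313

Cross-sectional area A = π·(d/2)² = π × (0.0456/2)² = 0.001633 m².
Convert discharge: 1780 mL/min = 2.967e-05 m³/s.
Darcy's law rearranged: K = Q·L / (A·Δh) = 2.967e-05 × 0.277 / (0.001633 × 1.39) = 0.003620 m/s = 312.8 m/day.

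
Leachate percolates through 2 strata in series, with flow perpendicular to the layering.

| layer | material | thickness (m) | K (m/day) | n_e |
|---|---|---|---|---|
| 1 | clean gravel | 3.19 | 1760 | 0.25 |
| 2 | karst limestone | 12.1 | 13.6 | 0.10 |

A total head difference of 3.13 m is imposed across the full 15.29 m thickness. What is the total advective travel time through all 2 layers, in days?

0.572

With flow normal to the layers, continuity requires the same specific discharge q through every layer.
Σ(b_i/K_i) = 3.19/1760 + 12.1/13.6 = 0.8915 d.
q = Δh / Σ(b_i/K_i) = 3.13 / 0.8915 = 3.511 m/day.
In each layer the seepage velocity is v_i = q/n_i, so the layer transit time is t_i = b_i·n_i / q:
  layer 1 (clean gravel): t_1 = 3.19 × 0.25 / 3.511 = 0.2272 d
  layer 2 (karst limestone): t_2 = 12.1 × 0.10 / 3.511 = 0.3446 d
Total t = Σ t_i = 0.5718 days.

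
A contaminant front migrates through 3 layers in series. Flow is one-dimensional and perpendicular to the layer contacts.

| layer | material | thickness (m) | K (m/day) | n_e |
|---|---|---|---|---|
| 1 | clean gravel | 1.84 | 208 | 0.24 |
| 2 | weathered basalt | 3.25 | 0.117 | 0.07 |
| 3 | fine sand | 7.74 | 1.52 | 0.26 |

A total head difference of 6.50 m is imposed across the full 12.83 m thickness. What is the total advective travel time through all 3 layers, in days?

With flow normal to the layers, continuity requires the same specific discharge q through every layer.
Σ(b_i/K_i) = 1.84/208 + 3.25/0.117 + 7.74/1.52 = 32.88 d.
q = Δh / Σ(b_i/K_i) = 6.50 / 32.88 = 0.1977 m/day.
In each layer the seepage velocity is v_i = q/n_i, so the layer transit time is t_i = b_i·n_i / q:
  layer 1 (clean gravel): t_1 = 1.84 × 0.24 / 0.1977 = 2.234 d
  layer 2 (weathered basalt): t_2 = 3.25 × 0.07 / 0.1977 = 1.151 d
  layer 3 (fine sand): t_3 = 7.74 × 0.26 / 0.1977 = 10.18 d
Total t = Σ t_i = 13.56 days.

13.6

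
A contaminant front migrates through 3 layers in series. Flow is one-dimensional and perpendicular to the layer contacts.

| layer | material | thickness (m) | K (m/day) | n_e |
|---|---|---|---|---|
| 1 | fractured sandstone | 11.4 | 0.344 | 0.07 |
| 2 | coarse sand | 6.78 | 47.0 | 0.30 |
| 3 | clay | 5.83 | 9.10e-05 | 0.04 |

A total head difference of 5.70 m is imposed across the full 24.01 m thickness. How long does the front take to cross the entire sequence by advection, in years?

With flow normal to the layers, continuity requires the same specific discharge q through every layer.
Σ(b_i/K_i) = 11.4/0.344 + 6.78/47.0 + 5.83/9.10e-05 = 64099 d.
q = Δh / Σ(b_i/K_i) = 5.70 / 64099 = 8.892e-05 m/day.
In each layer the seepage velocity is v_i = q/n_i, so the layer transit time is t_i = b_i·n_i / q:
  layer 1 (fractured sandstone): t_1 = 11.4 × 0.07 / 8.892e-05 = 8974 d
  layer 2 (coarse sand): t_2 = 6.78 × 0.30 / 8.892e-05 = 22873 d
  layer 3 (clay): t_3 = 5.83 × 0.04 / 8.892e-05 = 2622 d
Total t = Σ t_i = 34470 days = 94.37 years.

94.4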